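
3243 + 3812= 7055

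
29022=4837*6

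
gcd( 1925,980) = 35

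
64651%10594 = 1087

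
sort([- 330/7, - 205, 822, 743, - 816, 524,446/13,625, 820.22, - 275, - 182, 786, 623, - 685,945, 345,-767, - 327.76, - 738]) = [ - 816, - 767, - 738, - 685, - 327.76 , - 275 , - 205,-182,- 330/7, 446/13, 345, 524, 623,  625, 743,786 , 820.22, 822,945 ]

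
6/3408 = 1/568 =0.00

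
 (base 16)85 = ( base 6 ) 341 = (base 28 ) 4L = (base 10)133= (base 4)2011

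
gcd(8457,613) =1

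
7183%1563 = 931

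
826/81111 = 826/81111  =  0.01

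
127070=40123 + 86947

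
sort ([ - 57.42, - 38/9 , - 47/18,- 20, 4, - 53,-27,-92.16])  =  [ - 92.16,-57.42,  -  53, - 27, - 20, - 38/9, - 47/18, 4] 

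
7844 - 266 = 7578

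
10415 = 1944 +8471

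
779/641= 779/641 = 1.22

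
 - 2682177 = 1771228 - 4453405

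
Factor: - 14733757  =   - 61^1*241537^1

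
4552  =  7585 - 3033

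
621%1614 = 621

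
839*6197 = 5199283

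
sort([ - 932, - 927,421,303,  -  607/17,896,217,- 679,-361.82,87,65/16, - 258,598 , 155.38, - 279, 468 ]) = [ - 932, - 927,  -  679, - 361.82, - 279, - 258, - 607/17,65/16 , 87,155.38 , 217, 303,421, 468, 598,896]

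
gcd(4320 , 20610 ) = 90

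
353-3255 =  - 2902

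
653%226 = 201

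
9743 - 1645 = 8098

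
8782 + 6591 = 15373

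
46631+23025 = 69656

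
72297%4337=2905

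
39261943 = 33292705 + 5969238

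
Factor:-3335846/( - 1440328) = 1667923/720164= 2^ (-2)*37^1*43^(-1 )*53^(-1)*61^1*79^(  -  1)*739^1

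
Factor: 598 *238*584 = 83117216  =  2^5*7^1*13^1*17^1*23^1*73^1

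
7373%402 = 137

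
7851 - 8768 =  - 917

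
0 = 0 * 84498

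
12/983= 12/983 = 0.01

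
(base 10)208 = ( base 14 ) 10c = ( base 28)7c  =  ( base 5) 1313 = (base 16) d0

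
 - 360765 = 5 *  ( - 72153) 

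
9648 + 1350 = 10998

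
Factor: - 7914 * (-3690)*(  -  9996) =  - 291909789360 = - 2^4 * 3^4*5^1*7^2 * 17^1*41^1*1319^1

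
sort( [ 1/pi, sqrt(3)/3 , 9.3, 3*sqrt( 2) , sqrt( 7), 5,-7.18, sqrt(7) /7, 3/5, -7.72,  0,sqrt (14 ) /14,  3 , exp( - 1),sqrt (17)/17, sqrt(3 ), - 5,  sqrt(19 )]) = [-7.72, - 7.18, - 5,  0, sqrt(17)/17, sqrt(14)/14,1/pi,exp( - 1), sqrt (7 )/7 , sqrt(3) /3, 3/5, sqrt(3 ), sqrt( 7 ),3, 3*sqrt( 2 ),sqrt( 19 ), 5 , 9.3 ] 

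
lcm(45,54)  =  270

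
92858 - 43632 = 49226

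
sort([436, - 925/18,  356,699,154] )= [  -  925/18,154, 356,436, 699]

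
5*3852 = 19260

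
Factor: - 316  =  -2^2 * 79^1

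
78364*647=50701508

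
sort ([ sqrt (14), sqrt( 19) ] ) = [ sqrt(14),sqrt( 19 ) ] 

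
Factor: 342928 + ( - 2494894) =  - 2^1*3^1 * 59^1*6079^1 = - 2151966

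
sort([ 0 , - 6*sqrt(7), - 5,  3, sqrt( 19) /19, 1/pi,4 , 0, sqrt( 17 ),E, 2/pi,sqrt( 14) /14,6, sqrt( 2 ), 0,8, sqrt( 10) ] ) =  [ - 6 * sqrt( 7), - 5 , 0,0, 0, sqrt(19 ) /19 , sqrt( 14) /14, 1/pi, 2/pi,sqrt(2) , E,3 , sqrt( 10),4,sqrt( 17), 6, 8 ] 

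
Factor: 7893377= 1373^1 * 5749^1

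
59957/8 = 59957/8 = 7494.62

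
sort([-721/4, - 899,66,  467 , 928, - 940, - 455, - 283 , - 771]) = [-940, - 899,-771,-455 ,-283, - 721/4,66, 467,  928]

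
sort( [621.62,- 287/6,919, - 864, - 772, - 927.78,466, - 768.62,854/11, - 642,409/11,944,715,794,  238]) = [-927.78, - 864, - 772, - 768.62, - 642 , - 287/6,  409/11, 854/11, 238,466,621.62,715,794,919,944]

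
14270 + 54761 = 69031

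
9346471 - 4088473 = 5257998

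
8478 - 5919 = 2559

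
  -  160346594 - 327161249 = -487507843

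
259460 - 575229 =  - 315769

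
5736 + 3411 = 9147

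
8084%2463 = 695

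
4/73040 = 1/18260 = 0.00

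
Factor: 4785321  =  3^1*19^1*37^1*2269^1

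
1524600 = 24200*63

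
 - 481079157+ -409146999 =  - 890226156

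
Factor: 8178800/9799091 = 2^4*5^2*7^1 * 23^1*127^1*313^( - 1) * 31307^ (-1 )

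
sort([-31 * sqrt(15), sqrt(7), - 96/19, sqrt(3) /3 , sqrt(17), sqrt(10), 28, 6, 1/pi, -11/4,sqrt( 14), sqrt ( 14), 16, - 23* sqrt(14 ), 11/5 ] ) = [ - 31*sqrt(15),-23*sqrt ( 14 ),-96/19, - 11/4,1/pi,sqrt ( 3) /3,  11/5,sqrt( 7),sqrt ( 10) , sqrt ( 14),sqrt(14) , sqrt( 17) , 6, 16, 28 ]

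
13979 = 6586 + 7393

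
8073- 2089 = 5984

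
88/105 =88/105 = 0.84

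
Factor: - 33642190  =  -2^1* 5^1*3364219^1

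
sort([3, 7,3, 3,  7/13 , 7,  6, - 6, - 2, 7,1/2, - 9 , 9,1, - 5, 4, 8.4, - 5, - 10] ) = [ - 10 , - 9, - 6 ,- 5, - 5,- 2 , 1/2,7/13,  1,3,3, 3, 4,6, 7, 7, 7 , 8.4,9 ]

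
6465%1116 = 885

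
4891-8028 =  -3137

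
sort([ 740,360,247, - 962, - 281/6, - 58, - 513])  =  [ - 962, - 513, - 58, - 281/6,247, 360,740]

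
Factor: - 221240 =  - 2^3*5^1*5531^1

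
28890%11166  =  6558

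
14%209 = 14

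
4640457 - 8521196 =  - 3880739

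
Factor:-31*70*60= -130200 = - 2^3*3^1 * 5^2*7^1 * 31^1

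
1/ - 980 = -1/980= - 0.00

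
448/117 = 448/117 = 3.83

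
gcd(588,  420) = 84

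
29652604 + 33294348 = 62946952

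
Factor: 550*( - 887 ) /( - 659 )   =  487850/659 = 2^1*5^2*11^1* 659^ ( - 1 ) * 887^1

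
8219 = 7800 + 419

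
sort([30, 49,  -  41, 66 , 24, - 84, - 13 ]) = [ - 84 ,  -  41, - 13,24,30, 49  ,  66 ] 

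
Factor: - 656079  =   - 3^1*383^1*571^1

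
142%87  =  55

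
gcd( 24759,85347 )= 27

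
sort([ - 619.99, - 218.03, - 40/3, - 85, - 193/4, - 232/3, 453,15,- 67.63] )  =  [ - 619.99, - 218.03, - 85, - 232/3,-67.63, - 193/4,  -  40/3,15,453 ] 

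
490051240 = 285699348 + 204351892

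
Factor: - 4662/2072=-2^(-2) * 3^2 = -  9/4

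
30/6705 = 2/447 = 0.00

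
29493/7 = 4213 + 2/7 = 4213.29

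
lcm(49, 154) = 1078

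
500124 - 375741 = 124383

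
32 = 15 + 17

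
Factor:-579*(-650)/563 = 376350/563 = 2^1 * 3^1*5^2*13^1*193^1*563^(-1) 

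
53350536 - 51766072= 1584464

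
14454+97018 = 111472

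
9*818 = 7362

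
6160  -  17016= - 10856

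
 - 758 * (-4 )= 3032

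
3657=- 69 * (- 53 ) 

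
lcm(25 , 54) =1350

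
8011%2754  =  2503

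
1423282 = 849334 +573948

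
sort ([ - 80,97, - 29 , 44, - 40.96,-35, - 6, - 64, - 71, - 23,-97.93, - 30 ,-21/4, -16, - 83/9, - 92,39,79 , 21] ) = [ - 97.93, - 92, - 80, -71,  -  64, - 40.96, - 35, - 30, - 29, - 23, - 16, - 83/9, - 6, - 21/4,21,39,44,79, 97 ]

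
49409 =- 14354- - 63763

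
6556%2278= 2000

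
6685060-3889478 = 2795582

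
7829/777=7829/777 = 10.08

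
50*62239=3111950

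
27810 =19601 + 8209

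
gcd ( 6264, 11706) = 6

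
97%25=22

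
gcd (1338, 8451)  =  3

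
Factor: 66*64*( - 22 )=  - 2^8*3^1*11^2=- 92928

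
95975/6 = 95975/6 = 15995.83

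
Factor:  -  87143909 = - 71^1 * 1227379^1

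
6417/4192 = 1 + 2225/4192 = 1.53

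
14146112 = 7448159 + 6697953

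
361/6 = 60 +1/6 = 60.17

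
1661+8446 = 10107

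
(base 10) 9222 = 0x2406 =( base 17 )1ef8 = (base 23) H9M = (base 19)16a7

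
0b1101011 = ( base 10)107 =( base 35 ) 32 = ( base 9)128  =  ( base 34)35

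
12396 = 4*3099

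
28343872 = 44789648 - 16445776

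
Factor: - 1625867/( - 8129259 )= 3^ ( - 2 ) * 903251^( -1 )*1625867^1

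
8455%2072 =167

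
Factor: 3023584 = 2^5*19^1*4973^1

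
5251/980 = 5+ 351/980 = 5.36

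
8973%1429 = 399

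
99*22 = 2178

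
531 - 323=208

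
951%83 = 38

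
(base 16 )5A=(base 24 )3I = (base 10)90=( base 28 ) 36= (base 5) 330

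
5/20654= 5/20654  =  0.00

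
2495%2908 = 2495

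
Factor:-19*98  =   - 1862=- 2^1*7^2*19^1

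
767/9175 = 767/9175 = 0.08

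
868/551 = 868/551  =  1.58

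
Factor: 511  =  7^1*73^1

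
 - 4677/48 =  -  98  +  9/16 = -  97.44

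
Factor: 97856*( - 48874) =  - 2^7*7^1*11^1*139^1*3491^1 = - 4782614144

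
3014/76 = 39+ 25/38 =39.66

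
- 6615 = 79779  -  86394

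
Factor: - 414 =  - 2^1*3^2*23^1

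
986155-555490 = 430665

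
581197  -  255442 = 325755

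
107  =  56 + 51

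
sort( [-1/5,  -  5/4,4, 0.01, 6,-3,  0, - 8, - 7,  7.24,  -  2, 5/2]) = [ - 8,-7, - 3, - 2,  -  5/4, -1/5,0,0.01,  5/2,  4, 6 , 7.24 ]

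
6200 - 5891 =309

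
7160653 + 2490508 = 9651161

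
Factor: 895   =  5^1 * 179^1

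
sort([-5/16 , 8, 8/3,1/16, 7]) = [ - 5/16, 1/16,8/3,  7, 8 ] 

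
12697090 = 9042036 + 3655054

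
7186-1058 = 6128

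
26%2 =0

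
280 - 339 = -59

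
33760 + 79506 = 113266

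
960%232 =32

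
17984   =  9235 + 8749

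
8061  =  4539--3522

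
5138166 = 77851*66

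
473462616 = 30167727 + 443294889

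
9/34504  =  9/34504=0.00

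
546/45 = 12+ 2/15 = 12.13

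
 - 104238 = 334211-438449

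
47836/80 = 597+19/20  =  597.95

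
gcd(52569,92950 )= 11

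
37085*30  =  1112550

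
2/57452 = 1/28726 = 0.00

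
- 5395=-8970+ 3575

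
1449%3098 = 1449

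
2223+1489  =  3712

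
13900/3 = 4633 +1/3 = 4633.33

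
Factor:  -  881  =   - 881^1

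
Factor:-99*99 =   -  3^4*11^2 = - 9801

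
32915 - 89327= -56412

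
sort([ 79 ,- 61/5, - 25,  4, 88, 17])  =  [ - 25, - 61/5, 4 , 17 , 79,88]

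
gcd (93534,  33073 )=1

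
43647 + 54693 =98340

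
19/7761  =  19/7761 = 0.00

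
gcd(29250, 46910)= 10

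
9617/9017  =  1 + 600/9017 = 1.07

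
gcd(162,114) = 6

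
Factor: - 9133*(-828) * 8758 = 2^3*3^2*23^1*29^1*151^1 *9133^1=66229081992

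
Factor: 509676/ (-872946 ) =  - 2^1 *3^(-1 )*42473^1*48497^(-1) = - 84946/145491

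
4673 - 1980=2693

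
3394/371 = 9+55/371 = 9.15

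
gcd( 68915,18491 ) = 11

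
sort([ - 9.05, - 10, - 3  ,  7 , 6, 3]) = [ - 10, - 9.05, - 3 , 3, 6 , 7]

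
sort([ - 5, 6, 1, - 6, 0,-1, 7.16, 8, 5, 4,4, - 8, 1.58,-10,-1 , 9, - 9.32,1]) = [-10, - 9.32, - 8, - 6, - 5, - 1, - 1,0, 1, 1,1.58,  4,4, 5,6, 7.16,8, 9]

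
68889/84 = 22963/28 =820.11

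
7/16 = 7/16 = 0.44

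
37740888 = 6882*5484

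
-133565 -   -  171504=37939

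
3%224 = 3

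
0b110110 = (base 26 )22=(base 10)54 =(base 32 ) 1m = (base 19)2g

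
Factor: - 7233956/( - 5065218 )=2^1*3^ ( - 2)*17^( - 1)*16553^( - 1 )*1808489^1= 3616978/2532609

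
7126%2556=2014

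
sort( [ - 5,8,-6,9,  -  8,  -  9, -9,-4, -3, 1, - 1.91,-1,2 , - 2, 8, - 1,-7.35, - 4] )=[ - 9, - 9,-8, - 7.35, - 6 ,- 5, - 4,  -  4, - 3,- 2 ,-1.91, - 1, -1, 1,2,8, 8,9]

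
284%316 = 284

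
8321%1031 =73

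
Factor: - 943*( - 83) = 23^1*41^1*83^1 = 78269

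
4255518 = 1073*3966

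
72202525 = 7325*9857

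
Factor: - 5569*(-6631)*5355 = 197749648845  =  3^2 * 5^1*7^1* 17^1* 19^1*349^1*5569^1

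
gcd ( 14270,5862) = 2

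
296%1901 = 296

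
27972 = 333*84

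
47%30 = 17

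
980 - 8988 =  - 8008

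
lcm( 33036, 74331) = 297324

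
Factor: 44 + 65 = 109^1 = 109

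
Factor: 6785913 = 3^1 * 29^1*77999^1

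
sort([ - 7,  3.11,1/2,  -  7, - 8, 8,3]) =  [  -  8, - 7,  -  7, 1/2,3, 3.11,8]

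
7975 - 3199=4776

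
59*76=4484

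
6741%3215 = 311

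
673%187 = 112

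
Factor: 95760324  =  2^2*3^2 *11^1*79^1*  3061^1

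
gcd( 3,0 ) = 3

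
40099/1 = 40099 = 40099.00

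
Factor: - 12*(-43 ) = 516= 2^2*3^1*43^1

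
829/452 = 829/452 = 1.83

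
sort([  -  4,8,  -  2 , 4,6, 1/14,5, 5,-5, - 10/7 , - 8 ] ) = [ - 8,  -  5, -4, - 2,-10/7, 1/14, 4,5,  5,6, 8]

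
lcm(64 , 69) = 4416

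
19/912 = 1/48 =0.02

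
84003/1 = 84003 = 84003.00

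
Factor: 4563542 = 2^1*2281771^1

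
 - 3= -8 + 5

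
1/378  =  1/378 = 0.00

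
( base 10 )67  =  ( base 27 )2d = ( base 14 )4B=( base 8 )103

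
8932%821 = 722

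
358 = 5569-5211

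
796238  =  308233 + 488005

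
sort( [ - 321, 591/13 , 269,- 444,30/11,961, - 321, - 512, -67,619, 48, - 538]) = [ - 538, - 512, - 444,-321,  -  321, - 67 , 30/11, 591/13,48,269, 619, 961 ]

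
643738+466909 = 1110647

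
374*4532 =1694968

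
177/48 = 3 + 11/16 = 3.69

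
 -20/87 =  -20/87=- 0.23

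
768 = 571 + 197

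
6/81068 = 3/40534 = 0.00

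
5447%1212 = 599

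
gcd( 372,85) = 1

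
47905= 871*55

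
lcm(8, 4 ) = 8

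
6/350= 3/175 = 0.02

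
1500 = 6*250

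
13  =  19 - 6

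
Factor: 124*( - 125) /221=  - 2^2*5^3*13^( - 1)* 17^(- 1 )*31^1 = -15500/221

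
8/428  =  2/107   =  0.02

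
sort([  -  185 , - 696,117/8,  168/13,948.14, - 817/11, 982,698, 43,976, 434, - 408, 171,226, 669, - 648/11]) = [ - 696, - 408, - 185, - 817/11, - 648/11,168/13, 117/8,43,171 , 226,434,669,698,948.14,976, 982 ] 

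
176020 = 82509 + 93511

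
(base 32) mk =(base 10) 724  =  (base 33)LV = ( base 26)11m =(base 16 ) 2D4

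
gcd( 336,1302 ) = 42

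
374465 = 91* 4115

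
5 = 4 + 1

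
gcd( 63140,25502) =82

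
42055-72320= - 30265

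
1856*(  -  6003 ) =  - 11141568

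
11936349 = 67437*177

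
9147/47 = 194 + 29/47 = 194.62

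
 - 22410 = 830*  ( - 27) 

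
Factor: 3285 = 3^2*5^1* 73^1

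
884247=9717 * 91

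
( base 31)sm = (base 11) 73A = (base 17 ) 316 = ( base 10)890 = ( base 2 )1101111010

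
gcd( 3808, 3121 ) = 1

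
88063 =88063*1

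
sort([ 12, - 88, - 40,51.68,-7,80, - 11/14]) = [-88, - 40,-7,-11/14,12,51.68, 80]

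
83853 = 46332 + 37521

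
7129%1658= 497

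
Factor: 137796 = 2^2*3^1*11483^1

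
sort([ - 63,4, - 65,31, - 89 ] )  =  [ - 89, - 65, - 63 , 4, 31]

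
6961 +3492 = 10453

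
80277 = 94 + 80183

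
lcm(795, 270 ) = 14310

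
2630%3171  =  2630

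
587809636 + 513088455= 1100898091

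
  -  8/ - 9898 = 4/4949 = 0.00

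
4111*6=24666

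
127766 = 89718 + 38048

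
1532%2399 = 1532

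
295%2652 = 295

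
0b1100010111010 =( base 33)5qr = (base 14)2442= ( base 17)14F6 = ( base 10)6330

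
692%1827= 692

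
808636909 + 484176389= 1292813298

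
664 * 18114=12027696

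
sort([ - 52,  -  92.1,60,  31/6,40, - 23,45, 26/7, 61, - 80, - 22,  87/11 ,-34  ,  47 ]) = [ - 92.1,-80, - 52, - 34, - 23, - 22,26/7,31/6,87/11,40,45,  47, 60,  61]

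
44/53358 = 22/26679 = 0.00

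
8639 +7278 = 15917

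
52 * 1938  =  100776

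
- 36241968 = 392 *( - 92454)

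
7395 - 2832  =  4563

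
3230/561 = 190/33= 5.76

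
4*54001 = 216004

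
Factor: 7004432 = 2^4*317^1 * 1381^1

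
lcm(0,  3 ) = 0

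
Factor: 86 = 2^1 * 43^1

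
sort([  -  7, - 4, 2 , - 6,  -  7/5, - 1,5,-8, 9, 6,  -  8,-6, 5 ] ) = [ - 8,-8, - 7, - 6, - 6,-4, - 7/5,-1,2, 5,5,6, 9]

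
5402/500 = 10 + 201/250 = 10.80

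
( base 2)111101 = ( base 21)2j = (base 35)1q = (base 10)61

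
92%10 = 2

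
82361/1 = 82361  =  82361.00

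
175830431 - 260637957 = - 84807526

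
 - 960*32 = - 30720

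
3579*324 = 1159596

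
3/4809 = 1/1603 = 0.00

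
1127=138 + 989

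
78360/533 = 78360/533 = 147.02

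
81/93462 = 27/31154=   0.00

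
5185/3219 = 5185/3219 =1.61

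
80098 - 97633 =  - 17535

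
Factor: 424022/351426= 3^(-1 )*37^(-1)*41^1*1583^(-1)*5171^1   =  212011/175713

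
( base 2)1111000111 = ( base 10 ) 967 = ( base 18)2hd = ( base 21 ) 241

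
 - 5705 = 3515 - 9220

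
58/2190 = 29/1095 = 0.03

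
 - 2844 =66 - 2910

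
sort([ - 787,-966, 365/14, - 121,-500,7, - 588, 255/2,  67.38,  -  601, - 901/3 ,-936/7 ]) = [ - 966, - 787,- 601, -588, - 500, - 901/3,-936/7,-121 , 7, 365/14,67.38 , 255/2 ]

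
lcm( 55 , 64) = 3520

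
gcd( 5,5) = 5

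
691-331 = 360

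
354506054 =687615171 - 333109117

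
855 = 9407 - 8552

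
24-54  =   - 30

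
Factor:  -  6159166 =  - 2^1*13^1*236891^1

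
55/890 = 11/178 = 0.06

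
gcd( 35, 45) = 5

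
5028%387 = 384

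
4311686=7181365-2869679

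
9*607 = 5463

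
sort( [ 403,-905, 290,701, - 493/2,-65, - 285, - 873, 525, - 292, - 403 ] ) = [-905, - 873, - 403, - 292, - 285, - 493/2, - 65, 290,403 , 525, 701 ] 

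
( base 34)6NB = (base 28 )9O1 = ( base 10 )7729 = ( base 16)1e31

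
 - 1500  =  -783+  -  717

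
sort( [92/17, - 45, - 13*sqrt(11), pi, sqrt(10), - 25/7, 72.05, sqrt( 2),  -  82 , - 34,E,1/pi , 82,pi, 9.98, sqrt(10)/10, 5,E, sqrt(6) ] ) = [ - 82, - 45, - 13 * sqrt( 11), - 34 ,-25/7,sqrt (10)/10,  1/pi,sqrt(2), sqrt ( 6 ),E,E , pi, pi, sqrt ( 10),5,92/17, 9.98,72.05, 82]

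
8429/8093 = 1 + 336/8093 = 1.04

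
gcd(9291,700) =1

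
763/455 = 109/65 = 1.68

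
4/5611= 4/5611= 0.00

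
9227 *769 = 7095563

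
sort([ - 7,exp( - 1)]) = [ - 7, exp (-1)]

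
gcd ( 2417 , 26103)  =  1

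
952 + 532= 1484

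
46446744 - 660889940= - 614443196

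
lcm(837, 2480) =66960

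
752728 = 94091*8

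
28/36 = 7/9 = 0.78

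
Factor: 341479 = 17^1*53^1*379^1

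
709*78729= 55818861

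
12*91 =1092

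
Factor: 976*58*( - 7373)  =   - 417370784=- 2^5 * 29^1*61^1*73^1*101^1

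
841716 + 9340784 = 10182500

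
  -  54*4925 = -265950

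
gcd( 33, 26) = 1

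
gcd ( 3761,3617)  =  1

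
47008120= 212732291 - 165724171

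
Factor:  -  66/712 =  - 33/356 = - 2^( - 2) * 3^1*11^1 * 89^(-1)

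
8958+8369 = 17327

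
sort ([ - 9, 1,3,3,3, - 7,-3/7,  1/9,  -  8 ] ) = [ - 9,- 8, - 7, - 3/7,  1/9, 1, 3, 3, 3 ] 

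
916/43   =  916/43 = 21.30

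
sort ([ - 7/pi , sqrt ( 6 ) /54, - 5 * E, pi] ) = [ - 5*E,  -  7/pi,sqrt(6) /54,pi ] 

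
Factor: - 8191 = - 8191^1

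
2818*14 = 39452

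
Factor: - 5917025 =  - 5^2*236681^1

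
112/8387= 112/8387 =0.01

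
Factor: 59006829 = 3^1*7^2 *401407^1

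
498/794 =249/397 =0.63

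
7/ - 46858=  - 1+6693/6694 = - 0.00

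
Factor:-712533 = - 3^1*109^1*2179^1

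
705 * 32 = 22560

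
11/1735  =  11/1735 = 0.01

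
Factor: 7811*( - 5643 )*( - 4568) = 2^3*3^3*11^1*19^1*73^1*107^1*571^1 = 201345896664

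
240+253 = 493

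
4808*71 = 341368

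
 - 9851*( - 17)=167467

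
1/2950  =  1/2950= 0.00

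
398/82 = 4 + 35/41  =  4.85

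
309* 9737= 3008733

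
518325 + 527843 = 1046168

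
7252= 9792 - 2540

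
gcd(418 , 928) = 2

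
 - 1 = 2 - 3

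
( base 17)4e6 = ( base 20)3A0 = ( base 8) 2570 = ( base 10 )1400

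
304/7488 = 19/468 = 0.04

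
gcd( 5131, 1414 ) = 7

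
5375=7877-2502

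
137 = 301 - 164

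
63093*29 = 1829697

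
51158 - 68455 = - 17297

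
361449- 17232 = 344217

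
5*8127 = 40635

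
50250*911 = 45777750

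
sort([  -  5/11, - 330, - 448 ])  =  [ - 448, - 330, - 5/11 ] 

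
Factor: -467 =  - 467^1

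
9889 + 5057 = 14946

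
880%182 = 152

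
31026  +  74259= 105285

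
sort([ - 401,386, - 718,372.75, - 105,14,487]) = [ - 718, - 401, - 105,14,372.75, 386,487 ] 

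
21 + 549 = 570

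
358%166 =26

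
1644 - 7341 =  - 5697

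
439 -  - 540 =979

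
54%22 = 10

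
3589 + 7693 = 11282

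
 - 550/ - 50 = 11/1 = 11.00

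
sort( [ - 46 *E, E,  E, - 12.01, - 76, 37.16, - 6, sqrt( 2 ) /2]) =[ - 46 * E,-76, - 12.01, - 6,sqrt( 2)/2,E, E,37.16]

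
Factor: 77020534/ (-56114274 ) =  - 3^( - 1)*37^(-1 )*383^1 * 100549^1*252767^( - 1 ) = - 38510267/28057137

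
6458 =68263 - 61805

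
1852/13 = 142+6/13 = 142.46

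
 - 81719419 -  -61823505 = - 19895914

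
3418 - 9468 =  - 6050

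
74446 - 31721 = 42725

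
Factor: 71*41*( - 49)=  - 142639 = -7^2*41^1*71^1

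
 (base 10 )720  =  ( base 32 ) MG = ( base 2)1011010000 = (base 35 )KK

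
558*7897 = 4406526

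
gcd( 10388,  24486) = 742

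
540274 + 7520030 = 8060304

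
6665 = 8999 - 2334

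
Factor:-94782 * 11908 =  - 2^3*3^1*13^1*229^1*15797^1 = - 1128664056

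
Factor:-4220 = - 2^2*5^1*211^1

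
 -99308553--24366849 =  - 74941704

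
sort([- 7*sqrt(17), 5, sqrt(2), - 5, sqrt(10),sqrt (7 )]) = [ - 7*sqrt ( 17),-5, sqrt(2 ), sqrt(7),  sqrt( 10),5]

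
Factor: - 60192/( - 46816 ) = 3^2*7^( - 1) = 9/7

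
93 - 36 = 57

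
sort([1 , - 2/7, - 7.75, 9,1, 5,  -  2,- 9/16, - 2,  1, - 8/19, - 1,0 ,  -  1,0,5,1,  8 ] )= [ - 7.75, - 2, - 2,- 1, - 1,-9/16, - 8/19, -2/7,0, 0,1, 1,1,1,5,5,  8,  9 ] 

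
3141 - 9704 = -6563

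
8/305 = 8/305 = 0.03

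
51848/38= 1364 + 8/19  =  1364.42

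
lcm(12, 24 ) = 24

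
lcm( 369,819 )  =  33579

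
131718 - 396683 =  - 264965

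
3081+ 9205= 12286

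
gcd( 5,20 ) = 5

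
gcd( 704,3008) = 64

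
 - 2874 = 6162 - 9036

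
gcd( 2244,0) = 2244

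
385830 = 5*77166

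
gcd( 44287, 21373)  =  67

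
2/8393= 2/8393 = 0.00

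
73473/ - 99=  - 24491/33 = - 742.15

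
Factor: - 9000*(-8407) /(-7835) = -15132600/1567  =  -2^3*3^2*5^2*7^1*1201^1*1567^(- 1)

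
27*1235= 33345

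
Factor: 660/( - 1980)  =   - 1/3 = - 3^( - 1)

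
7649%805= 404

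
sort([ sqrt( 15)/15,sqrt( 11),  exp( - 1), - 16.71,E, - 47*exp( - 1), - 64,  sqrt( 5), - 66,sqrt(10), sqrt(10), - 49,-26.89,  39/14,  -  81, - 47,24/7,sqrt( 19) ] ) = [ - 81, - 66,-64,-49, - 47, - 26.89, - 47*exp( - 1),-16.71  ,  sqrt( 15 ) /15, exp(-1) , sqrt(5 ),E, 39/14,sqrt( 10),  sqrt( 10), sqrt( 11), 24/7, sqrt( 19 ) ] 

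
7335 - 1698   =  5637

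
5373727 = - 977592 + 6351319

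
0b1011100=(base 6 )232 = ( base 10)92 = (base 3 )10102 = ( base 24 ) 3k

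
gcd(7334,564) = 2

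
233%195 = 38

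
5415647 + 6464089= 11879736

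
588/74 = 7 + 35/37 = 7.95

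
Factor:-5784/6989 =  - 24/29 = - 2^3*3^1*29^(- 1) 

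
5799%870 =579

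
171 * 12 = 2052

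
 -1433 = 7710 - 9143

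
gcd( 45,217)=1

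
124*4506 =558744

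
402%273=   129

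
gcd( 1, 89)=1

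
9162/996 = 1527/166 = 9.20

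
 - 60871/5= - 60871/5 = - 12174.20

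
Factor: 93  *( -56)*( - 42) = 2^4*3^2 * 7^2*31^1 = 218736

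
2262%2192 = 70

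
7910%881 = 862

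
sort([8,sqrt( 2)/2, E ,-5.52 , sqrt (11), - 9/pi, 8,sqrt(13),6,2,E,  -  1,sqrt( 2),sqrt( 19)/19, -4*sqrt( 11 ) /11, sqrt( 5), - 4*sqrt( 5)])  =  [ - 4*sqrt(5) , -5.52, - 9/pi, - 4 * sqrt( 11)/11,  -  1,sqrt( 19) /19,sqrt( 2)/2,sqrt( 2),2, sqrt( 5),E,E,sqrt( 11) , sqrt( 13),6,8,8 ] 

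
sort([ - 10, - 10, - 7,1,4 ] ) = [ - 10, - 10, - 7, 1, 4] 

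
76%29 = 18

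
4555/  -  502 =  - 10 + 465/502= - 9.07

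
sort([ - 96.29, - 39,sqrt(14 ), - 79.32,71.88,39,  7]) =[-96.29 , - 79.32, - 39 , sqrt( 14),  7, 39,71.88 ]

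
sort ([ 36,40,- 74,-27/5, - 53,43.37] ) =[-74, - 53,-27/5,36 , 40  ,  43.37 ] 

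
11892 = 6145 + 5747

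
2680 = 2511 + 169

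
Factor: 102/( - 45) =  - 2^1*3^(  -  1) *5^( - 1)*17^1 = - 34/15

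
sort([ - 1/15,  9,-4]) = [ - 4, - 1/15,9]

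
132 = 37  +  95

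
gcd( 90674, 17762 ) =2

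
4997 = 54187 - 49190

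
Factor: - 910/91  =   - 2^1  *5^1 = -10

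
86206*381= 32844486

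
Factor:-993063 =-3^1*47^1*7043^1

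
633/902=633/902 =0.70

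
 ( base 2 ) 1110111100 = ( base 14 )4C4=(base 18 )2H2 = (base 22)1LA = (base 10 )956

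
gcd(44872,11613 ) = 79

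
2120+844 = 2964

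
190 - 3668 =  - 3478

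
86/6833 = 86/6833 = 0.01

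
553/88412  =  553/88412 = 0.01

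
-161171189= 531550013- 692721202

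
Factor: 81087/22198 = 2^ (  -  1)*3^1*11^( - 1)*151^1*179^1  *  1009^(- 1 ) 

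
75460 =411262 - 335802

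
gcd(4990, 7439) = 1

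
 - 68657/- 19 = 3613 + 10/19 = 3613.53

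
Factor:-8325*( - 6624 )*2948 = 2^7*3^4*5^2*11^1*23^1*37^1 * 67^1=162566870400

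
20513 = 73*281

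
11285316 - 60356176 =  - 49070860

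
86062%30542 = 24978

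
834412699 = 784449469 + 49963230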